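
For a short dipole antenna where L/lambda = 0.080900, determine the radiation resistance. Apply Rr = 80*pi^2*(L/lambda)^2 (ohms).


Rr = 80 * pi^2 * (0.080900)^2 = 80 * 9.869604 * 6.544810e-03 = 5.168 ohm

5.168 ohm


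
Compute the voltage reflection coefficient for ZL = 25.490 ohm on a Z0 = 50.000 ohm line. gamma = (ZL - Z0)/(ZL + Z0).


gamma = (25.490 - 50.000) / (25.490 + 50.000) = -0.3247

-0.3247


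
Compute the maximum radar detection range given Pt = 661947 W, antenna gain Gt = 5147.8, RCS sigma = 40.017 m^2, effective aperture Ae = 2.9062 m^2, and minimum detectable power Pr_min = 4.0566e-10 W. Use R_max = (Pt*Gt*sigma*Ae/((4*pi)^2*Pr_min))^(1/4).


R^4 = 661947*5147.8*40.017*2.9062 / ((4*pi)^2 * 4.0566e-10) = 6.186329e+18
R_max = 6.186329e+18^0.25 = 49872 m

49872 m


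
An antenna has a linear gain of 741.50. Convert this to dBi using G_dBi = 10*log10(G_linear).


G_dBi = 10 * log10(741.50) = 28.70 dBi

28.70 dBi


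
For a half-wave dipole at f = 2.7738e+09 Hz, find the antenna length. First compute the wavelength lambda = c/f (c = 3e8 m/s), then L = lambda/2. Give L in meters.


lambda = c / f = 3.0000e+08 / 2.7738e+09 = 0.1081549 m
L = lambda / 2 = 0.1081549 / 2 = 0.05408 m

0.05408 m


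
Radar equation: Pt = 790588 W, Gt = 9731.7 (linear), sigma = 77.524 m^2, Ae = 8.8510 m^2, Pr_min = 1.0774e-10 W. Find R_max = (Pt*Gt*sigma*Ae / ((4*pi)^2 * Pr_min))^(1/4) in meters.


R^4 = 790588*9731.7*77.524*8.8510 / ((4*pi)^2 * 1.0774e-10) = 3.102921e+20
R_max = 3.102921e+20^0.25 = 132722 m

132722 m


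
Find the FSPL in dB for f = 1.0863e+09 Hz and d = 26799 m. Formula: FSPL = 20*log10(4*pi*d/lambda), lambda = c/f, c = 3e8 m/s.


lambda = c / f = 3.0000e+08 / 1.0863e+09 = 0.2761668 m
FSPL = 20 * log10(4*pi*26799/0.2761668) = 121.7 dB

121.7 dB


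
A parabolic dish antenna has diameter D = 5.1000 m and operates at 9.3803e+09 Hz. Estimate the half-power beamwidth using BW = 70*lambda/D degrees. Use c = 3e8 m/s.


lambda = c / f = 3.0000e+08 / 9.3803e+09 = 0.03198192 m
BW = 70 * 0.03198192 / 5.1000 = 0.4390 deg

0.4390 deg


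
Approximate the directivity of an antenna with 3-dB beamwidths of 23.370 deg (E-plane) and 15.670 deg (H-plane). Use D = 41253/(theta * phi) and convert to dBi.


D_linear = 41253 / (23.370 * 15.670) = 112.6491
D_dBi = 10 * log10(112.6491) = 20.52 dBi

20.52 dBi


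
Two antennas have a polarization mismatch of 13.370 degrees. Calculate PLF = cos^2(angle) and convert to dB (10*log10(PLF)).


PLF_linear = cos^2(13.370 deg) = 0.9465287
PLF_dB = 10 * log10(0.9465287) = -0.2387 dB

-0.2387 dB


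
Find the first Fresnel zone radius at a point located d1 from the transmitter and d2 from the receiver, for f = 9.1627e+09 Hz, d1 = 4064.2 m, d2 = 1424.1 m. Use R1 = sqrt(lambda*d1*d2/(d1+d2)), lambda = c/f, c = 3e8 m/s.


lambda = c / f = 3.0000e+08 / 9.1627e+09 = 0.03274144 m
R1 = sqrt(0.03274144 * 4064.2 * 1424.1 / (4064.2 + 1424.1)) = 5.876 m

5.876 m


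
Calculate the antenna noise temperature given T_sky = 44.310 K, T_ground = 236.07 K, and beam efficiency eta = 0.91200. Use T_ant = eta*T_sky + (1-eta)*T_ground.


T_ant = 0.91200 * 44.310 + (1 - 0.91200) * 236.07 = 61.18 K

61.18 K


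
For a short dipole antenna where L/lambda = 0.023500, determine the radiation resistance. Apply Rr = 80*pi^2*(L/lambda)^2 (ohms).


Rr = 80 * pi^2 * (0.023500)^2 = 80 * 9.869604 * 5.522500e-04 = 0.4360 ohm

0.4360 ohm


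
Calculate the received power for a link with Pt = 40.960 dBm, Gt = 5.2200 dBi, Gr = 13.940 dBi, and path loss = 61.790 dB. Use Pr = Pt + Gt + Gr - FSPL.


Pr = 40.960 + 5.2200 + 13.940 - 61.790 = -1.67 dBm

-1.67 dBm


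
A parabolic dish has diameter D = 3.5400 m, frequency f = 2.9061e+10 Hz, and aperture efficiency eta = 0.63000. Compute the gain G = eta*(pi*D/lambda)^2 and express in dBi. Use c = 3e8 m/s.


lambda = c / f = 3.0000e+08 / 2.9061e+10 = 0.01032311 m
G_linear = 0.63000 * (pi * 3.5400 / 0.01032311)^2 = 731182.4
G_dBi = 10 * log10(731182.4) = 58.64 dBi

58.64 dBi


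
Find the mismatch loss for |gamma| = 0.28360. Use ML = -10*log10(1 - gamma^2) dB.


ML = -10 * log10(1 - 0.28360^2) = -10 * log10(0.91957104) = 0.3641 dB

0.3641 dB


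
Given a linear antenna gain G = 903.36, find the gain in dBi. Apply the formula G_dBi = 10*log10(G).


G_dBi = 10 * log10(903.36) = 29.56 dBi

29.56 dBi


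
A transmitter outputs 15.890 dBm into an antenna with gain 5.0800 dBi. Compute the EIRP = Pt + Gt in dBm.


EIRP = Pt + Gt = 15.890 + 5.0800 = 20.97 dBm

20.97 dBm


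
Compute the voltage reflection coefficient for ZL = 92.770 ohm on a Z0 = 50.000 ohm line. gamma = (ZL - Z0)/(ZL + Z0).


gamma = (92.770 - 50.000) / (92.770 + 50.000) = 0.2996

0.2996


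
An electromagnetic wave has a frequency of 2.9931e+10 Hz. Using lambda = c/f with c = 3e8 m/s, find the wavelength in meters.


lambda = c / f = 3.0000e+08 / 2.9931e+10 = 0.01002 m

0.01002 m


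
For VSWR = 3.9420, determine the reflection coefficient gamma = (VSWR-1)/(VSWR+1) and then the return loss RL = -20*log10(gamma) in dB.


gamma = (3.9420 - 1) / (3.9420 + 1) = 0.5953055
RL = -20 * log10(0.5953055) = 4.505 dB

4.505 dB


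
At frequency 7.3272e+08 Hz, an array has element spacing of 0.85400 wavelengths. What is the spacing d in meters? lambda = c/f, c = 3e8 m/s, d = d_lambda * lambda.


lambda = c / f = 3.0000e+08 / 7.3272e+08 = 0.4094333 m
d = 0.85400 * 0.4094333 = 0.3497 m

0.3497 m


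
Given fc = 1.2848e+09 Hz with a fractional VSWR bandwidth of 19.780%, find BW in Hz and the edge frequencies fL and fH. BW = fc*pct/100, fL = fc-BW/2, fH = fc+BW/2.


BW = 1.2848e+09 * 19.780/100 = 2.541334e+08 Hz
fL = 1.2848e+09 - 2.541334e+08/2 = 1.158e+09 Hz
fH = 1.2848e+09 + 2.541334e+08/2 = 1.412e+09 Hz

BW=2.541e+08 Hz, fL=1.158e+09 Hz, fH=1.412e+09 Hz


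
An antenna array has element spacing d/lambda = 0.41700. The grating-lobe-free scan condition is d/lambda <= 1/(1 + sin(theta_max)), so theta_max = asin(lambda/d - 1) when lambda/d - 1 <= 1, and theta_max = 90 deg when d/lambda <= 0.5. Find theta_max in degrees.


lambda/d - 1 = 1/0.41700 - 1 = 1.398082 >= 1
d/lambda <= 0.5, so the array can scan to endfire without grating lobes: theta_max = 90 deg

90 deg


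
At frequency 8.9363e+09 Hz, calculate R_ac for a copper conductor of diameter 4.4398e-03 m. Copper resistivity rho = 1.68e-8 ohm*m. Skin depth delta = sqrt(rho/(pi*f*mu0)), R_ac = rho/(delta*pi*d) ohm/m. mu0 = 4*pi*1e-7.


delta = sqrt(1.68e-8 / (pi * 8.9363e+09 * 4*pi*1e-7)) = 6.900744e-07 m
R_ac = 1.68e-8 / (6.900744e-07 * pi * 4.4398e-03) = 1.745 ohm/m

1.745 ohm/m


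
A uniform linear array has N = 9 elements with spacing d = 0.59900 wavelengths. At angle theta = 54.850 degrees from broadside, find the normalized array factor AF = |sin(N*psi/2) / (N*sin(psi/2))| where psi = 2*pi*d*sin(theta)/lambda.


psi = 2*pi*0.59900*sin(54.850 deg) = 3.077321 rad
AF = |sin(9*3.077321/2) / (9*sin(3.077321/2))| = 0.1066

0.1066


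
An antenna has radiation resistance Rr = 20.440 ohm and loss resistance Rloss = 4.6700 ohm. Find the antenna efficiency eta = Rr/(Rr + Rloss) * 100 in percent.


eta = 20.440 / (20.440 + 4.6700) * 100 = 81.40%

81.40%


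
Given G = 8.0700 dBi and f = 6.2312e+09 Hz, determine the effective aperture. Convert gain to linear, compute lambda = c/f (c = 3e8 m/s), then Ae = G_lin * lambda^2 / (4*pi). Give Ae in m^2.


lambda = c / f = 3.0000e+08 / 6.2312e+09 = 0.04814482 m
G_linear = 10^(8.0700/10) = 6.412096
Ae = G_linear * lambda^2 / (4*pi) = 6.412096 * 0.04814482^2 / (4*pi) = 1.183e-03 m^2

1.183e-03 m^2


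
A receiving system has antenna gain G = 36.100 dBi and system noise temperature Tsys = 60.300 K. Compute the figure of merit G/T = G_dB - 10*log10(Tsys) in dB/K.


G/T = 36.100 - 10*log10(60.300) = 36.100 - 17.80317 = 18.30 dB/K

18.30 dB/K


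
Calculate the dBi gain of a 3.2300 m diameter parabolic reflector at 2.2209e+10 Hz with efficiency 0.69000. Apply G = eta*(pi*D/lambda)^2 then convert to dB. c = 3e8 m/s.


lambda = c / f = 3.0000e+08 / 2.2209e+10 = 0.01350804 m
G_linear = 0.69000 * (pi * 3.2300 / 0.01350804)^2 = 389376.0
G_dBi = 10 * log10(389376.0) = 55.90 dBi

55.90 dBi


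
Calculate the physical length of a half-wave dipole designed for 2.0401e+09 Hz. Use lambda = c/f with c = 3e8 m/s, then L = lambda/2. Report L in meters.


lambda = c / f = 3.0000e+08 / 2.0401e+09 = 0.1470516 m
L = lambda / 2 = 0.1470516 / 2 = 0.07353 m

0.07353 m


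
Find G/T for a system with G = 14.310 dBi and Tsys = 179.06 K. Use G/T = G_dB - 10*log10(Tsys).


G/T = 14.310 - 10*log10(179.06) = 14.310 - 22.52999 = -8.220 dB/K

-8.220 dB/K


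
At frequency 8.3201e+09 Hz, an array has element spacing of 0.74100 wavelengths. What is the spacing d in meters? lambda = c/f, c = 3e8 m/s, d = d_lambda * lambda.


lambda = c / f = 3.0000e+08 / 8.3201e+09 = 0.03605726 m
d = 0.74100 * 0.03605726 = 0.02672 m

0.02672 m


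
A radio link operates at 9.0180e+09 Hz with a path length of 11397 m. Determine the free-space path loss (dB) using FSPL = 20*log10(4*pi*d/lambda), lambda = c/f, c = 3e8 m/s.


lambda = c / f = 3.0000e+08 / 9.0180e+09 = 0.03326680 m
FSPL = 20 * log10(4*pi*11397/0.03326680) = 132.7 dB

132.7 dB


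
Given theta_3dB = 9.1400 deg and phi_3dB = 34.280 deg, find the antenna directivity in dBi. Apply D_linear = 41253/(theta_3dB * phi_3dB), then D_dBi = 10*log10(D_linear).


D_linear = 41253 / (9.1400 * 34.280) = 131.6644
D_dBi = 10 * log10(131.6644) = 21.19 dBi

21.19 dBi


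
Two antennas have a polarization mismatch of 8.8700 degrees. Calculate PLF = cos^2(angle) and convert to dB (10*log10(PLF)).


PLF_linear = cos^2(8.8700 deg) = 0.9762245
PLF_dB = 10 * log10(0.9762245) = -0.1045 dB

-0.1045 dB


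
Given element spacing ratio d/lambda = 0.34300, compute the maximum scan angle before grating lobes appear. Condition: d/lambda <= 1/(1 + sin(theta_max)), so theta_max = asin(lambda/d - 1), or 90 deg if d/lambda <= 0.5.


lambda/d - 1 = 1/0.34300 - 1 = 1.915452 >= 1
d/lambda <= 0.5, so the array can scan to endfire without grating lobes: theta_max = 90 deg

90 deg


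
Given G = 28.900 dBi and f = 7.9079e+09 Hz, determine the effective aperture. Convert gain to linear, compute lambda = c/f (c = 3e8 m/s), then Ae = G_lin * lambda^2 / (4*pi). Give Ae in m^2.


lambda = c / f = 3.0000e+08 / 7.9079e+09 = 0.03793675 m
G_linear = 10^(28.900/10) = 776.2471
Ae = G_linear * lambda^2 / (4*pi) = 776.2471 * 0.03793675^2 / (4*pi) = 0.08890 m^2

0.08890 m^2


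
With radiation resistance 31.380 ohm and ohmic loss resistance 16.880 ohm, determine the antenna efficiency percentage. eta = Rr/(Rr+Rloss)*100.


eta = 31.380 / (31.380 + 16.880) * 100 = 65.02%

65.02%


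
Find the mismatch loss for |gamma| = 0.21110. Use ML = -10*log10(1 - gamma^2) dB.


ML = -10 * log10(1 - 0.21110^2) = -10 * log10(0.95543679) = 0.1980 dB

0.1980 dB


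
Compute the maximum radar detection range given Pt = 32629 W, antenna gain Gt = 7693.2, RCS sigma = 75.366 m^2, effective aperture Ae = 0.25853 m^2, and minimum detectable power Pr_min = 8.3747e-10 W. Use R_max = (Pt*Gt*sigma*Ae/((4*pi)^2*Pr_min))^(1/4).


R^4 = 32629*7693.2*75.366*0.25853 / ((4*pi)^2 * 8.3747e-10) = 3.698352e+16
R_max = 3.698352e+16^0.25 = 13868 m

13868 m


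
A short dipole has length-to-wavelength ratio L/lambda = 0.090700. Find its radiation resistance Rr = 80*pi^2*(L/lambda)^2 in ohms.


Rr = 80 * pi^2 * (0.090700)^2 = 80 * 9.869604 * 8.226490e-03 = 6.495 ohm

6.495 ohm


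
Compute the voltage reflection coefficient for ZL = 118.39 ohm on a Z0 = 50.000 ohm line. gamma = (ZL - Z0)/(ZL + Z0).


gamma = (118.39 - 50.000) / (118.39 + 50.000) = 0.4061

0.4061


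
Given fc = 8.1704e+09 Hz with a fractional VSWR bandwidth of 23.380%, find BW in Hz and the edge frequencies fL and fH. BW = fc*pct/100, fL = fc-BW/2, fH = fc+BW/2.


BW = 8.1704e+09 * 23.380/100 = 1.910240e+09 Hz
fL = 8.1704e+09 - 1.910240e+09/2 = 7.215e+09 Hz
fH = 8.1704e+09 + 1.910240e+09/2 = 9.126e+09 Hz

BW=1.910e+09 Hz, fL=7.215e+09 Hz, fH=9.126e+09 Hz


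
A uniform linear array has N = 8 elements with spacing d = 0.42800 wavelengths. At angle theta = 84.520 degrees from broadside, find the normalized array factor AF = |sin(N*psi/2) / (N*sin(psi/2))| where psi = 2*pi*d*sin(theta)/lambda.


psi = 2*pi*0.42800*sin(84.520 deg) = 2.676913 rad
AF = |sin(8*2.676913/2) / (8*sin(2.676913/2))| = 0.1232

0.1232


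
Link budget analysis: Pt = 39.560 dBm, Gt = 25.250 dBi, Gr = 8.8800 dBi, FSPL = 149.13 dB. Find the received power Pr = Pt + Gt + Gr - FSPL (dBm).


Pr = 39.560 + 25.250 + 8.8800 - 149.13 = -75.44 dBm

-75.44 dBm


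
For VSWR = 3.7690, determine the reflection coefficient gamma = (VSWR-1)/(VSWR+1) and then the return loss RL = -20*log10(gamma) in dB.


gamma = (3.7690 - 1) / (3.7690 + 1) = 0.5806249
RL = -20 * log10(0.5806249) = 4.722 dB

4.722 dB


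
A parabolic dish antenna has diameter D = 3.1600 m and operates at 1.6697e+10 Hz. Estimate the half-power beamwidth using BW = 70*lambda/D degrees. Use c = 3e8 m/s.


lambda = c / f = 3.0000e+08 / 1.6697e+10 = 0.01796730 m
BW = 70 * 0.01796730 / 3.1600 = 0.3980 deg

0.3980 deg


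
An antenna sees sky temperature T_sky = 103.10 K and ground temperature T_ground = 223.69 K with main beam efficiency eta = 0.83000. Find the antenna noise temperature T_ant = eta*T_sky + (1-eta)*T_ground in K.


T_ant = 0.83000 * 103.10 + (1 - 0.83000) * 223.69 = 123.6 K

123.6 K


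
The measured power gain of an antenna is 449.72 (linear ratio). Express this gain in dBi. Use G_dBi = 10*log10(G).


G_dBi = 10 * log10(449.72) = 26.53 dBi

26.53 dBi


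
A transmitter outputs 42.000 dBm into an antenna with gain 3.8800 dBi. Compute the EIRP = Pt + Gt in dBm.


EIRP = Pt + Gt = 42.000 + 3.8800 = 45.88 dBm

45.88 dBm


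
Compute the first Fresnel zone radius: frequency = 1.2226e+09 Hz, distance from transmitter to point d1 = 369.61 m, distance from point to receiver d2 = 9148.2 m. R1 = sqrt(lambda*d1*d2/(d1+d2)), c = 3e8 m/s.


lambda = c / f = 3.0000e+08 / 1.2226e+09 = 0.2453787 m
R1 = sqrt(0.2453787 * 369.61 * 9148.2 / (369.61 + 9148.2)) = 9.337 m

9.337 m


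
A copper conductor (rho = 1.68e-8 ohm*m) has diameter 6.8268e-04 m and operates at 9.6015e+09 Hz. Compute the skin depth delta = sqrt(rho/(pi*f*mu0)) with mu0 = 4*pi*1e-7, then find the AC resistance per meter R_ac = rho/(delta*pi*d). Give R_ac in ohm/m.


delta = sqrt(1.68e-8 / (pi * 9.6015e+09 * 4*pi*1e-7)) = 6.657409e-07 m
R_ac = 1.68e-8 / (6.657409e-07 * pi * 6.8268e-04) = 11.77 ohm/m

11.77 ohm/m


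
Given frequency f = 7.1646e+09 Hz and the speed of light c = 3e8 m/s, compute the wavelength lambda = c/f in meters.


lambda = c / f = 3.0000e+08 / 7.1646e+09 = 0.04187 m

0.04187 m


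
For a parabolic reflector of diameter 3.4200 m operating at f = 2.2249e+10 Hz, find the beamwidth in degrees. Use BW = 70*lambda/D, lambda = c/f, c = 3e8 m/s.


lambda = c / f = 3.0000e+08 / 2.2249e+10 = 0.01348375 m
BW = 70 * 0.01348375 / 3.4200 = 0.2760 deg

0.2760 deg


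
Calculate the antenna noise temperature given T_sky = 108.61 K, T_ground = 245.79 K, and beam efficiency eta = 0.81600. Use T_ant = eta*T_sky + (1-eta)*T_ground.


T_ant = 0.81600 * 108.61 + (1 - 0.81600) * 245.79 = 133.9 K

133.9 K


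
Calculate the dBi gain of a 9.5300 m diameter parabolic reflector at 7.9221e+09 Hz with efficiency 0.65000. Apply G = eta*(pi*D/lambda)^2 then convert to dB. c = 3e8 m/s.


lambda = c / f = 3.0000e+08 / 7.9221e+09 = 0.03786875 m
G_linear = 0.65000 * (pi * 9.5300 / 0.03786875)^2 = 406290.8
G_dBi = 10 * log10(406290.8) = 56.09 dBi

56.09 dBi


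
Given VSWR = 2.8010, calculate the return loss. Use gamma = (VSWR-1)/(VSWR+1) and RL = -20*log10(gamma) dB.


gamma = (2.8010 - 1) / (2.8010 + 1) = 0.4738227
RL = -20 * log10(0.4738227) = 6.488 dB

6.488 dB


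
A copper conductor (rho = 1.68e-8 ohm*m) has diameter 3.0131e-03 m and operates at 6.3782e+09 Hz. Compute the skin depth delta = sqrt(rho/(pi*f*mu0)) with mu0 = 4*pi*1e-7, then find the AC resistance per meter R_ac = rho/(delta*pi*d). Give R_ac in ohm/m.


delta = sqrt(1.68e-8 / (pi * 6.3782e+09 * 4*pi*1e-7)) = 8.168188e-07 m
R_ac = 1.68e-8 / (8.168188e-07 * pi * 3.0131e-03) = 2.173 ohm/m

2.173 ohm/m


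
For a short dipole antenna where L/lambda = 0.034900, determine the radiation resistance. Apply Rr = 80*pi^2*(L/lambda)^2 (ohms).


Rr = 80 * pi^2 * (0.034900)^2 = 80 * 9.869604 * 1.218010e-03 = 0.9617 ohm

0.9617 ohm


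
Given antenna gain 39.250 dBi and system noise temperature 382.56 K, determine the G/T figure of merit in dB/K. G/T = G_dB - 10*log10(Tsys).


G/T = 39.250 - 10*log10(382.56) = 39.250 - 25.82700 = 13.42 dB/K

13.42 dB/K


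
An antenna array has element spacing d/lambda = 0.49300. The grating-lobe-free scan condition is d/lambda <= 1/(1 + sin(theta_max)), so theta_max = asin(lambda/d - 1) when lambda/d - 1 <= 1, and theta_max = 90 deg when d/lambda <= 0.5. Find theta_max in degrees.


lambda/d - 1 = 1/0.49300 - 1 = 1.028398 >= 1
d/lambda <= 0.5, so the array can scan to endfire without grating lobes: theta_max = 90 deg

90 deg


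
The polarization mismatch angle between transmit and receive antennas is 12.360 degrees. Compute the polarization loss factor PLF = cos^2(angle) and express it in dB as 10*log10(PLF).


PLF_linear = cos^2(12.360 deg) = 0.9541811
PLF_dB = 10 * log10(0.9541811) = -0.2037 dB

-0.2037 dB


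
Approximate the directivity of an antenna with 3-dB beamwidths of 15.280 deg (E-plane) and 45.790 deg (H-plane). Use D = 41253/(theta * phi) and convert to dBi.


D_linear = 41253 / (15.280 * 45.790) = 58.96055
D_dBi = 10 * log10(58.96055) = 17.71 dBi

17.71 dBi


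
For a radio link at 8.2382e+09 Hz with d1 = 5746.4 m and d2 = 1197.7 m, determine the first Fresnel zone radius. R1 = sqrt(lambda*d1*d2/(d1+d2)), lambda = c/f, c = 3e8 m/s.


lambda = c / f = 3.0000e+08 / 8.2382e+09 = 0.03641572 m
R1 = sqrt(0.03641572 * 5746.4 * 1197.7 / (5746.4 + 1197.7)) = 6.008 m

6.008 m


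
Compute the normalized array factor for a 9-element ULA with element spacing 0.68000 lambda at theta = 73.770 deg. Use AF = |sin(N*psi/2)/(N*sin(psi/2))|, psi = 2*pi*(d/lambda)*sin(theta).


psi = 2*pi*0.68000*sin(73.770 deg) = 4.102293 rad
AF = |sin(9*4.102293/2) / (9*sin(4.102293/2))| = 0.04755

0.04755


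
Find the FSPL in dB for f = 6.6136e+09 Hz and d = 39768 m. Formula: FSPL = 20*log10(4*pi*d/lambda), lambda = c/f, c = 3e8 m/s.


lambda = c / f = 3.0000e+08 / 6.6136e+09 = 0.04536107 m
FSPL = 20 * log10(4*pi*39768/0.04536107) = 140.8 dB

140.8 dB


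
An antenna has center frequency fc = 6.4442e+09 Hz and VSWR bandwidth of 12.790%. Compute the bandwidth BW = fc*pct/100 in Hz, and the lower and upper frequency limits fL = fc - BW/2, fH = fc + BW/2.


BW = 6.4442e+09 * 12.790/100 = 8.242132e+08 Hz
fL = 6.4442e+09 - 8.242132e+08/2 = 6.032e+09 Hz
fH = 6.4442e+09 + 8.242132e+08/2 = 6.856e+09 Hz

BW=8.242e+08 Hz, fL=6.032e+09 Hz, fH=6.856e+09 Hz


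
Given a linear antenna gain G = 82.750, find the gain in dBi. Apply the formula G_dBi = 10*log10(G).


G_dBi = 10 * log10(82.750) = 19.18 dBi

19.18 dBi


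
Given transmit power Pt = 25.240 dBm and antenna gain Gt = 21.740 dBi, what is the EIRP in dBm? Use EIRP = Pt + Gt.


EIRP = Pt + Gt = 25.240 + 21.740 = 46.98 dBm

46.98 dBm


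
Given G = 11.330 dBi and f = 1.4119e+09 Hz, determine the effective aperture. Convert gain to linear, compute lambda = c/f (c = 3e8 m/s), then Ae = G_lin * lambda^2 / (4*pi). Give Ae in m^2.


lambda = c / f = 3.0000e+08 / 1.4119e+09 = 0.2124796 m
G_linear = 10^(11.330/10) = 13.58313
Ae = G_linear * lambda^2 / (4*pi) = 13.58313 * 0.2124796^2 / (4*pi) = 0.04880 m^2

0.04880 m^2


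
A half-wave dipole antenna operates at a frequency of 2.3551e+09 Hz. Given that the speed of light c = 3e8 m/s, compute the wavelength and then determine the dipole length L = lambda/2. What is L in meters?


lambda = c / f = 3.0000e+08 / 2.3551e+09 = 0.1273831 m
L = lambda / 2 = 0.1273831 / 2 = 0.06369 m

0.06369 m


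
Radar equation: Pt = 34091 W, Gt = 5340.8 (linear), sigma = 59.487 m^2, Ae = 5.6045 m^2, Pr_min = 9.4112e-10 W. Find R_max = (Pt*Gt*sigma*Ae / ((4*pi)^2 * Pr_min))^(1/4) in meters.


R^4 = 34091*5340.8*59.487*5.6045 / ((4*pi)^2 * 9.4112e-10) = 4.084513e+17
R_max = 4.084513e+17^0.25 = 25280 m

25280 m


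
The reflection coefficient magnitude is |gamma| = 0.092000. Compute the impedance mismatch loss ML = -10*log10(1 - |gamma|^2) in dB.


ML = -10 * log10(1 - 0.092000^2) = -10 * log10(0.991536) = 0.03692 dB

0.03692 dB


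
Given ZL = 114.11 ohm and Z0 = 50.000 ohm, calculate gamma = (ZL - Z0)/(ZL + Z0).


gamma = (114.11 - 50.000) / (114.11 + 50.000) = 0.3907

0.3907


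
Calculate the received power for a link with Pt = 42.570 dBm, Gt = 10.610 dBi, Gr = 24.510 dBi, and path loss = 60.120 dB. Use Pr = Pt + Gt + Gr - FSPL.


Pr = 42.570 + 10.610 + 24.510 - 60.120 = 17.57 dBm

17.57 dBm


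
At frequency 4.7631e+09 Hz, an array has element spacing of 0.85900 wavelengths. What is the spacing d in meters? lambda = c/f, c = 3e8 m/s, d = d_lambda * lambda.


lambda = c / f = 3.0000e+08 / 4.7631e+09 = 0.06298419 m
d = 0.85900 * 0.06298419 = 0.05410 m

0.05410 m


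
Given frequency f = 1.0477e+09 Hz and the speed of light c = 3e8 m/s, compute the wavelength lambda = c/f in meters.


lambda = c / f = 3.0000e+08 / 1.0477e+09 = 0.2863 m

0.2863 m


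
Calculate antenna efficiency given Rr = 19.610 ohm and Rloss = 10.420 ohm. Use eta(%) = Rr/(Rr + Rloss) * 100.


eta = 19.610 / (19.610 + 10.420) * 100 = 65.30%

65.30%


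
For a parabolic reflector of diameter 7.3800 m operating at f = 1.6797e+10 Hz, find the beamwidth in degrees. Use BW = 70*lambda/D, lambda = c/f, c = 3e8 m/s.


lambda = c / f = 3.0000e+08 / 1.6797e+10 = 0.01786033 m
BW = 70 * 0.01786033 / 7.3800 = 0.1694 deg

0.1694 deg


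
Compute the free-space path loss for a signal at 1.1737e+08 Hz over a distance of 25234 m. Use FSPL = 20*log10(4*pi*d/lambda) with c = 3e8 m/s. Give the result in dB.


lambda = c / f = 3.0000e+08 / 1.1737e+08 = 2.556019 m
FSPL = 20 * log10(4*pi*25234/2.556019) = 101.9 dB

101.9 dB


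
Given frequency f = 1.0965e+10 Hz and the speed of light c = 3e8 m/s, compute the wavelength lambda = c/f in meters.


lambda = c / f = 3.0000e+08 / 1.0965e+10 = 0.02736 m

0.02736 m


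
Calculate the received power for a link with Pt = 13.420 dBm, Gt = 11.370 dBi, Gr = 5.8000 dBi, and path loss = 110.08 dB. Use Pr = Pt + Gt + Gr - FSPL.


Pr = 13.420 + 11.370 + 5.8000 - 110.08 = -79.49 dBm

-79.49 dBm


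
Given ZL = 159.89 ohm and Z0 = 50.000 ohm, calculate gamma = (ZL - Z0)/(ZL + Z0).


gamma = (159.89 - 50.000) / (159.89 + 50.000) = 0.5236

0.5236


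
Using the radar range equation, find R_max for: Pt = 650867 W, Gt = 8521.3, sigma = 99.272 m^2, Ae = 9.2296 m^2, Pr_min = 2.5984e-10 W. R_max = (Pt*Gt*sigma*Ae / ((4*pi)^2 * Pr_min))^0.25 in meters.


R^4 = 650867*8521.3*99.272*9.2296 / ((4*pi)^2 * 2.5984e-10) = 1.238460e+20
R_max = 1.238460e+20^0.25 = 105492 m

105492 m


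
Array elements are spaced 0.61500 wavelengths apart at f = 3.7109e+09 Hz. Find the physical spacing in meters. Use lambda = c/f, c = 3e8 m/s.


lambda = c / f = 3.0000e+08 / 3.7109e+09 = 0.08084292 m
d = 0.61500 * 0.08084292 = 0.04972 m

0.04972 m


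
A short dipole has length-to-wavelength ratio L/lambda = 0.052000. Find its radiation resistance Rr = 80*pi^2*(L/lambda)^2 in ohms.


Rr = 80 * pi^2 * (0.052000)^2 = 80 * 9.869604 * 2.704000e-03 = 2.135 ohm

2.135 ohm


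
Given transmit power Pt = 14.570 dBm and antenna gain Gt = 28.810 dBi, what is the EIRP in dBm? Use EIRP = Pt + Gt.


EIRP = Pt + Gt = 14.570 + 28.810 = 43.38 dBm

43.38 dBm


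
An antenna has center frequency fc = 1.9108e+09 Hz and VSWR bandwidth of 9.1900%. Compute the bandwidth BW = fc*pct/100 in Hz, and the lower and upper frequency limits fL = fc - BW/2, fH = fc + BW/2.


BW = 1.9108e+09 * 9.1900/100 = 1.756025e+08 Hz
fL = 1.9108e+09 - 1.756025e+08/2 = 1.823e+09 Hz
fH = 1.9108e+09 + 1.756025e+08/2 = 1.999e+09 Hz

BW=1.756e+08 Hz, fL=1.823e+09 Hz, fH=1.999e+09 Hz


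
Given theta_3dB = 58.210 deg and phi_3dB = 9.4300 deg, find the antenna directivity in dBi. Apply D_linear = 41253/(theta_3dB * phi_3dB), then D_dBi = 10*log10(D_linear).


D_linear = 41253 / (58.210 * 9.4300) = 75.15299
D_dBi = 10 * log10(75.15299) = 18.76 dBi

18.76 dBi


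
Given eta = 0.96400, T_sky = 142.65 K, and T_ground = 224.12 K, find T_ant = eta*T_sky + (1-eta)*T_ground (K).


T_ant = 0.96400 * 142.65 + (1 - 0.96400) * 224.12 = 145.6 K

145.6 K


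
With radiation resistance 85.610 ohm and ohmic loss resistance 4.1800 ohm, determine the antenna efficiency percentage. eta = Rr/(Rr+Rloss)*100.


eta = 85.610 / (85.610 + 4.1800) * 100 = 95.34%

95.34%


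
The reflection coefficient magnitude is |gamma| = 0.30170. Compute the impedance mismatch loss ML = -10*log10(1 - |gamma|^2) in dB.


ML = -10 * log10(1 - 0.30170^2) = -10 * log10(0.90897711) = 0.4145 dB

0.4145 dB


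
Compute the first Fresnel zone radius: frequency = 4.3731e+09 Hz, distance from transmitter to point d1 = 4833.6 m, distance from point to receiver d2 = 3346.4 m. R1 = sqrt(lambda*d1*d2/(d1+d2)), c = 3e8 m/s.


lambda = c / f = 3.0000e+08 / 4.3731e+09 = 0.06860122 m
R1 = sqrt(0.06860122 * 4833.6 * 3346.4 / (4833.6 + 3346.4)) = 11.65 m

11.65 m


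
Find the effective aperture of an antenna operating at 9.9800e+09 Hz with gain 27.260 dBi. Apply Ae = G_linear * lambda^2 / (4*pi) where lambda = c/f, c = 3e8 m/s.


lambda = c / f = 3.0000e+08 / 9.9800e+09 = 0.03006012 m
G_linear = 10^(27.260/10) = 532.1083
Ae = G_linear * lambda^2 / (4*pi) = 532.1083 * 0.03006012^2 / (4*pi) = 0.03826 m^2

0.03826 m^2


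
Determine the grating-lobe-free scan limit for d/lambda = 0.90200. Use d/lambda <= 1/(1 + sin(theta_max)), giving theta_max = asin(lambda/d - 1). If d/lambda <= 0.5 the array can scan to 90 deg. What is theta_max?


lambda/d - 1 = 1/0.90200 - 1 = 0.1086475
theta_max = asin(0.1086475) = 6.237 deg

6.237 deg


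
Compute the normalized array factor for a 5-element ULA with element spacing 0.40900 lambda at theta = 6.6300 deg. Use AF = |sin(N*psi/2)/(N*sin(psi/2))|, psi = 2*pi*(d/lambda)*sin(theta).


psi = 2*pi*0.40900*sin(6.6300 deg) = 0.2967047 rad
AF = |sin(5*0.2967047/2) / (5*sin(0.2967047/2))| = 0.9141

0.9141


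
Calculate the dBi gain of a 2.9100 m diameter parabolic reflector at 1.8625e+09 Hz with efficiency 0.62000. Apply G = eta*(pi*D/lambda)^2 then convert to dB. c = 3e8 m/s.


lambda = c / f = 3.0000e+08 / 1.8625e+09 = 0.1610738 m
G_linear = 0.62000 * (pi * 2.9100 / 0.1610738)^2 = 1997.228
G_dBi = 10 * log10(1997.228) = 33.00 dBi

33.00 dBi


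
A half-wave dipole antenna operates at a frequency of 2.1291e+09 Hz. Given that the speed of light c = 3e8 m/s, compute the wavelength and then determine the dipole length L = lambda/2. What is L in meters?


lambda = c / f = 3.0000e+08 / 2.1291e+09 = 0.1409046 m
L = lambda / 2 = 0.1409046 / 2 = 0.07045 m

0.07045 m


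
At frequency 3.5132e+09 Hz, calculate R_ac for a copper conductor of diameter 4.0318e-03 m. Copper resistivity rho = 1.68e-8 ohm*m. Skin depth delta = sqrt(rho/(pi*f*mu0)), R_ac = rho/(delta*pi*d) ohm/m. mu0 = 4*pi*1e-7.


delta = sqrt(1.68e-8 / (pi * 3.5132e+09 * 4*pi*1e-7)) = 1.100584e-06 m
R_ac = 1.68e-8 / (1.100584e-06 * pi * 4.0318e-03) = 1.205 ohm/m

1.205 ohm/m


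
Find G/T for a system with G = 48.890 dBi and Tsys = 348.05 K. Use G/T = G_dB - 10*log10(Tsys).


G/T = 48.890 - 10*log10(348.05) = 48.890 - 25.41642 = 23.47 dB/K

23.47 dB/K


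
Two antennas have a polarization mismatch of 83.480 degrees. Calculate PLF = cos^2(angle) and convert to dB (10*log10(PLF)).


PLF_linear = cos^2(83.480 deg) = 0.01289361
PLF_dB = 10 * log10(0.01289361) = -18.90 dB

-18.90 dB


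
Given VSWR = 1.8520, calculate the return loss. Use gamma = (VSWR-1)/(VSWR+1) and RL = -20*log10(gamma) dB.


gamma = (1.8520 - 1) / (1.8520 + 1) = 0.2987377
RL = -20 * log10(0.2987377) = 10.49 dB

10.49 dB


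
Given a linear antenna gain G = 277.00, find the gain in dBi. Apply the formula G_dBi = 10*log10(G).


G_dBi = 10 * log10(277.00) = 24.42 dBi

24.42 dBi


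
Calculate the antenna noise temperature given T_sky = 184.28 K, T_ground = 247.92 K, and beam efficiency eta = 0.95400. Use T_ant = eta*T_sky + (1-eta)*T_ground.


T_ant = 0.95400 * 184.28 + (1 - 0.95400) * 247.92 = 187.2 K

187.2 K


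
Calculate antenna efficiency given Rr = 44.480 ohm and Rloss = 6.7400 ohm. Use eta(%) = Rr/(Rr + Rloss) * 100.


eta = 44.480 / (44.480 + 6.7400) * 100 = 86.84%

86.84%


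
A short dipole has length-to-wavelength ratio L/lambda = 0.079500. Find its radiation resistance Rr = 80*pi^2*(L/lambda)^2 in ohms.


Rr = 80 * pi^2 * (0.079500)^2 = 80 * 9.869604 * 6.320250e-03 = 4.990 ohm

4.990 ohm


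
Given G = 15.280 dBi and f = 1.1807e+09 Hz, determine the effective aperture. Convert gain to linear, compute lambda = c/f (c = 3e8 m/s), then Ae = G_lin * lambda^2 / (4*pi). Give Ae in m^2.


lambda = c / f = 3.0000e+08 / 1.1807e+09 = 0.2540866 m
G_linear = 10^(15.280/10) = 33.72873
Ae = G_linear * lambda^2 / (4*pi) = 33.72873 * 0.2540866^2 / (4*pi) = 0.1733 m^2

0.1733 m^2


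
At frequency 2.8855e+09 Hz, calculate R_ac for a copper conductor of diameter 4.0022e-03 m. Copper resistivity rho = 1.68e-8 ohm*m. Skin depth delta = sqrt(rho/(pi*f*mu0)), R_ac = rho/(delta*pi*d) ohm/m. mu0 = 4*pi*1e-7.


delta = sqrt(1.68e-8 / (pi * 2.8855e+09 * 4*pi*1e-7)) = 1.214407e-06 m
R_ac = 1.68e-8 / (1.214407e-06 * pi * 4.0022e-03) = 1.100 ohm/m

1.100 ohm/m


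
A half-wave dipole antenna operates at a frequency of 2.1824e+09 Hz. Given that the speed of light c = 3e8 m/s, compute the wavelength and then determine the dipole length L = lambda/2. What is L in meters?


lambda = c / f = 3.0000e+08 / 2.1824e+09 = 0.1374633 m
L = lambda / 2 = 0.1374633 / 2 = 0.06873 m

0.06873 m


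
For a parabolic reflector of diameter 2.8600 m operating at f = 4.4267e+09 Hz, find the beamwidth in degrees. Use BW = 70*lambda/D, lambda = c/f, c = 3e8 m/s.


lambda = c / f = 3.0000e+08 / 4.4267e+09 = 0.06777057 m
BW = 70 * 0.06777057 / 2.8600 = 1.659 deg

1.659 deg


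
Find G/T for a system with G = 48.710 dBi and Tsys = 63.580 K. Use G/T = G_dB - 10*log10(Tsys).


G/T = 48.710 - 10*log10(63.580) = 48.710 - 18.03321 = 30.68 dB/K

30.68 dB/K


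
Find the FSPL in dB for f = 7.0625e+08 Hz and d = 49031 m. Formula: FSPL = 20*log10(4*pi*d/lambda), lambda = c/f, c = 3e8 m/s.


lambda = c / f = 3.0000e+08 / 7.0625e+08 = 0.4247788 m
FSPL = 20 * log10(4*pi*49031/0.4247788) = 123.2 dB

123.2 dB


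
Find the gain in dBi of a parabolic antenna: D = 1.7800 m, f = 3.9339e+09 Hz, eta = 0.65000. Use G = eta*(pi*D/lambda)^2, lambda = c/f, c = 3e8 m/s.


lambda = c / f = 3.0000e+08 / 3.9339e+09 = 0.07626020 m
G_linear = 0.65000 * (pi * 1.7800 / 0.07626020)^2 = 3495.081
G_dBi = 10 * log10(3495.081) = 35.43 dBi

35.43 dBi


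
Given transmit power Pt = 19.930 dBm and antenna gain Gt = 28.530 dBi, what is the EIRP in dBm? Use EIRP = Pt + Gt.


EIRP = Pt + Gt = 19.930 + 28.530 = 48.46 dBm

48.46 dBm


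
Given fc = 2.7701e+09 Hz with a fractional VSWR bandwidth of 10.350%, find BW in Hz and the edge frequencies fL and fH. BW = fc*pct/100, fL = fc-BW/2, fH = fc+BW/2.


BW = 2.7701e+09 * 10.350/100 = 2.867054e+08 Hz
fL = 2.7701e+09 - 2.867054e+08/2 = 2.627e+09 Hz
fH = 2.7701e+09 + 2.867054e+08/2 = 2.913e+09 Hz

BW=2.867e+08 Hz, fL=2.627e+09 Hz, fH=2.913e+09 Hz


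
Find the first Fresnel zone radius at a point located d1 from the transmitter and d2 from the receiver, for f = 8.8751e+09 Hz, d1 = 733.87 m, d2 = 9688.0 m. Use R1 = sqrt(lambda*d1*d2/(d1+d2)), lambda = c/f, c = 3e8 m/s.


lambda = c / f = 3.0000e+08 / 8.8751e+09 = 0.03380244 m
R1 = sqrt(0.03380244 * 733.87 * 9688.0 / (733.87 + 9688.0)) = 4.802 m

4.802 m


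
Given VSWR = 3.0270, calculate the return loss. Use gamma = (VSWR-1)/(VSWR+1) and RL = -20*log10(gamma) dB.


gamma = (3.0270 - 1) / (3.0270 + 1) = 0.5033524
RL = -20 * log10(0.5033524) = 5.963 dB

5.963 dB


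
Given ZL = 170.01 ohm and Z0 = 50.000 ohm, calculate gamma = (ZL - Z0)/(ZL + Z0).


gamma = (170.01 - 50.000) / (170.01 + 50.000) = 0.5455

0.5455


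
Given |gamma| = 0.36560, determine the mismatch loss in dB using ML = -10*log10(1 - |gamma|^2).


ML = -10 * log10(1 - 0.36560^2) = -10 * log10(0.86633664) = 0.6231 dB

0.6231 dB


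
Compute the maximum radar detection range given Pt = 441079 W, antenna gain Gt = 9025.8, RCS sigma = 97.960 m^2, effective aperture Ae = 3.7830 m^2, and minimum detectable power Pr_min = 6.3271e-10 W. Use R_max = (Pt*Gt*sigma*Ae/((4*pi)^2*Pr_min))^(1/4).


R^4 = 441079*9025.8*97.960*3.7830 / ((4*pi)^2 * 6.3271e-10) = 1.476600e+19
R_max = 1.476600e+19^0.25 = 61989 m

61989 m


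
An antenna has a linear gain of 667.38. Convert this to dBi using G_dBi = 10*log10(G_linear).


G_dBi = 10 * log10(667.38) = 28.24 dBi

28.24 dBi


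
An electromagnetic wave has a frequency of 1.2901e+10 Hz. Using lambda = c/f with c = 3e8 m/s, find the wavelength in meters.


lambda = c / f = 3.0000e+08 / 1.2901e+10 = 0.02325 m

0.02325 m


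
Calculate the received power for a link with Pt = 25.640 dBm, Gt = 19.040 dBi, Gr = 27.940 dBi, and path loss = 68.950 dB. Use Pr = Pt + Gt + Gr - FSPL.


Pr = 25.640 + 19.040 + 27.940 - 68.950 = 3.67 dBm

3.67 dBm


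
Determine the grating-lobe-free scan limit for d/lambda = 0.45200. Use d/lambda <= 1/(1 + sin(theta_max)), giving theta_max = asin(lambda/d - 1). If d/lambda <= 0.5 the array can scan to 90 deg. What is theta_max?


lambda/d - 1 = 1/0.45200 - 1 = 1.212389 >= 1
d/lambda <= 0.5, so the array can scan to endfire without grating lobes: theta_max = 90 deg

90 deg


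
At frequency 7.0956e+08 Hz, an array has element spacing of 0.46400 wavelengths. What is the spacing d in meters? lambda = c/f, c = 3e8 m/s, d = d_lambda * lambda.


lambda = c / f = 3.0000e+08 / 7.0956e+08 = 0.4227972 m
d = 0.46400 * 0.4227972 = 0.1962 m

0.1962 m


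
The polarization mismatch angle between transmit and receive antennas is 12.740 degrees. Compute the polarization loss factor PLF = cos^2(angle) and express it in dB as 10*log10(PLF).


PLF_linear = cos^2(12.740 deg) = 0.9513678
PLF_dB = 10 * log10(0.9513678) = -0.2165 dB

-0.2165 dB


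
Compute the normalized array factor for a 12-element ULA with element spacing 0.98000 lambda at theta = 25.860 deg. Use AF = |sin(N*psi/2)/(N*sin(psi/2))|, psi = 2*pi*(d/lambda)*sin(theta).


psi = 2*pi*0.98000*sin(25.860 deg) = 2.685749 rad
AF = |sin(12*2.685749/2) / (12*sin(2.685749/2))| = 0.03383

0.03383


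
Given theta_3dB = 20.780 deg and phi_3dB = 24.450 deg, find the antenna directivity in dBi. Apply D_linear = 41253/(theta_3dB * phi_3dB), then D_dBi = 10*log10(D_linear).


D_linear = 41253 / (20.780 * 24.450) = 81.19534
D_dBi = 10 * log10(81.19534) = 19.10 dBi

19.10 dBi


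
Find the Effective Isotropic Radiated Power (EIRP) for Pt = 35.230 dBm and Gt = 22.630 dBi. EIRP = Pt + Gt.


EIRP = Pt + Gt = 35.230 + 22.630 = 57.86 dBm

57.86 dBm


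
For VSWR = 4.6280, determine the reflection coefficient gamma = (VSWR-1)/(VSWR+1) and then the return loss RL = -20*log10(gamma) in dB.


gamma = (4.6280 - 1) / (4.6280 + 1) = 0.6446340
RL = -20 * log10(0.6446340) = 3.814 dB

3.814 dB


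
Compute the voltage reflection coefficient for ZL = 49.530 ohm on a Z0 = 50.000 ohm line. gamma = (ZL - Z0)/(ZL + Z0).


gamma = (49.530 - 50.000) / (49.530 + 50.000) = -4.722e-03

-4.722e-03


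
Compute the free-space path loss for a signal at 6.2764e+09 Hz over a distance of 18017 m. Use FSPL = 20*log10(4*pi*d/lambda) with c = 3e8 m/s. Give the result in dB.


lambda = c / f = 3.0000e+08 / 6.2764e+09 = 0.04779810 m
FSPL = 20 * log10(4*pi*18017/0.04779810) = 133.5 dB

133.5 dB


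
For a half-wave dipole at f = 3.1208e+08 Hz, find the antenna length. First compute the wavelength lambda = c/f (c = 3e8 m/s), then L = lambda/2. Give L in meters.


lambda = c / f = 3.0000e+08 / 3.1208e+08 = 0.9612920 m
L = lambda / 2 = 0.9612920 / 2 = 0.4806 m

0.4806 m


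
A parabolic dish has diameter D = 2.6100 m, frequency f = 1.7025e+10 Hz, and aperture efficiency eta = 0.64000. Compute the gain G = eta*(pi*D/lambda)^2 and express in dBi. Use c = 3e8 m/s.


lambda = c / f = 3.0000e+08 / 1.7025e+10 = 0.01762115 m
G_linear = 0.64000 * (pi * 2.6100 / 0.01762115)^2 = 138577.3
G_dBi = 10 * log10(138577.3) = 51.42 dBi

51.42 dBi


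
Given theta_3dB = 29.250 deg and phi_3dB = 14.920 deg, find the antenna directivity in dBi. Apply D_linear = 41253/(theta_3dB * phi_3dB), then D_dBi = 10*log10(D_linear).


D_linear = 41253 / (29.250 * 14.920) = 94.52808
D_dBi = 10 * log10(94.52808) = 19.76 dBi

19.76 dBi


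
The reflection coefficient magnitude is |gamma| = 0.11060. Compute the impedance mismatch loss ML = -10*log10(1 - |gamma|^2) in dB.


ML = -10 * log10(1 - 0.11060^2) = -10 * log10(0.98776764) = 0.05345 dB

0.05345 dB


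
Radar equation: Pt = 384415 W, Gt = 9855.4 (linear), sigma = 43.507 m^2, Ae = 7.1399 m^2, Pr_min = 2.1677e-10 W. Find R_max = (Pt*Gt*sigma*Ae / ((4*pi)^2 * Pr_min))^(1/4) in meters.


R^4 = 384415*9855.4*43.507*7.1399 / ((4*pi)^2 * 2.1677e-10) = 3.438008e+19
R_max = 3.438008e+19^0.25 = 76573 m

76573 m


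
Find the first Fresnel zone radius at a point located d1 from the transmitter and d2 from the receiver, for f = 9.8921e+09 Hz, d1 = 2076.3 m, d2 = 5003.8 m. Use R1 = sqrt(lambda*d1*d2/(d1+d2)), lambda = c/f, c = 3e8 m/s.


lambda = c / f = 3.0000e+08 / 9.8921e+09 = 0.03032723 m
R1 = sqrt(0.03032723 * 2076.3 * 5003.8 / (2076.3 + 5003.8)) = 6.671 m

6.671 m


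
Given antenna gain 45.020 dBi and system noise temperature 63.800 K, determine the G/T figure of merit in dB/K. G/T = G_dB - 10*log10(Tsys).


G/T = 45.020 - 10*log10(63.800) = 45.020 - 18.04821 = 26.97 dB/K

26.97 dB/K


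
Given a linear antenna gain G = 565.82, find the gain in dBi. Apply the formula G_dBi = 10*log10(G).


G_dBi = 10 * log10(565.82) = 27.53 dBi

27.53 dBi


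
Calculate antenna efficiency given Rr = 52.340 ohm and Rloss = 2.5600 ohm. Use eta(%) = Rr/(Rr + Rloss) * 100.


eta = 52.340 / (52.340 + 2.5600) * 100 = 95.34%

95.34%


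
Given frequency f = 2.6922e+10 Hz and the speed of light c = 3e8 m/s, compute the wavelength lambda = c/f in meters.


lambda = c / f = 3.0000e+08 / 2.6922e+10 = 0.01114 m

0.01114 m


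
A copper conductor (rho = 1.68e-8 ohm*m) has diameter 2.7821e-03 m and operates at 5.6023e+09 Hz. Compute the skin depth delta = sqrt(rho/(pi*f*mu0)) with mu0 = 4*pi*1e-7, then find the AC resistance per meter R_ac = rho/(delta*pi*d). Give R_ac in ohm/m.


delta = sqrt(1.68e-8 / (pi * 5.6023e+09 * 4*pi*1e-7)) = 8.715486e-07 m
R_ac = 1.68e-8 / (8.715486e-07 * pi * 2.7821e-03) = 2.205 ohm/m

2.205 ohm/m


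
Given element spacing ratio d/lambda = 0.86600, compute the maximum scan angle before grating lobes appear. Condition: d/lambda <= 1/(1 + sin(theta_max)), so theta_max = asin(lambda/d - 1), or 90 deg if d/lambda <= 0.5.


lambda/d - 1 = 1/0.86600 - 1 = 0.1547344
theta_max = asin(0.1547344) = 8.901 deg

8.901 deg


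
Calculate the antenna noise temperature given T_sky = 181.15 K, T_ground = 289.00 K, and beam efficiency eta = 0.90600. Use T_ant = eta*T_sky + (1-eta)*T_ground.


T_ant = 0.90600 * 181.15 + (1 - 0.90600) * 289.00 = 191.3 K

191.3 K


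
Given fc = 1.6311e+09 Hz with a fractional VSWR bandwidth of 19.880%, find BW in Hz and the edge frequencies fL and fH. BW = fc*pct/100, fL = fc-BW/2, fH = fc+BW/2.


BW = 1.6311e+09 * 19.880/100 = 3.242627e+08 Hz
fL = 1.6311e+09 - 3.242627e+08/2 = 1.469e+09 Hz
fH = 1.6311e+09 + 3.242627e+08/2 = 1.793e+09 Hz

BW=3.243e+08 Hz, fL=1.469e+09 Hz, fH=1.793e+09 Hz
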